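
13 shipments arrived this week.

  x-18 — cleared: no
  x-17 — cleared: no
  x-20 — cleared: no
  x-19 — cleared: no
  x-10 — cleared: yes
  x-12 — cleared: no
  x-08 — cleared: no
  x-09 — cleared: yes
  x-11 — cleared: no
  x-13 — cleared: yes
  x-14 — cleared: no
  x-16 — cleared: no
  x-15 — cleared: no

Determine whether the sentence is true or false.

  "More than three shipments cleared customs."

The determiner here denotes the relation: |A ∩ B| > 3.
A (the restrictor) = {x-18, x-17, x-20, x-19, x-10, x-12, x-08, x-09, x-11, x-13, x-14, x-16, x-15}, |A| = 13.
A ∩ B = {x-10, x-09, x-13}, so |A ∩ B| = 3.
|A ∩ B| = 3, so the statement is false.

False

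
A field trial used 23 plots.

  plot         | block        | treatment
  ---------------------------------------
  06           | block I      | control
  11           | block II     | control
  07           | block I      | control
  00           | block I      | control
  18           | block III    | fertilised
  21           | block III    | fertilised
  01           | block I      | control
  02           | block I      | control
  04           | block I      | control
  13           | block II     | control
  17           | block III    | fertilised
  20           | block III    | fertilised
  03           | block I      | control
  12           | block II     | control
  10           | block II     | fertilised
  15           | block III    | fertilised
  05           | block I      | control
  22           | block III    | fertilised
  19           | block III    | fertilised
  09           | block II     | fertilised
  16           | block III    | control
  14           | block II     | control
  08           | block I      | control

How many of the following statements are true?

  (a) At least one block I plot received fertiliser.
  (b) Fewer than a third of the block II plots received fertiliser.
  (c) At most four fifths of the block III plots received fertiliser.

(a) block I: |A| = 9, |A ∩ B| = 0; needs A ∩ B ≠ ∅ (|A ∩ B| ≥ 1) — false.
(b) block II: |A| = 6, |A ∩ B| = 2; needs |A ∩ B| / |A| < 1/3 — false.
(c) block III: |A| = 8, |A ∩ B| = 7; needs |A ∩ B| / |A| ≤ 4/5 — false.

0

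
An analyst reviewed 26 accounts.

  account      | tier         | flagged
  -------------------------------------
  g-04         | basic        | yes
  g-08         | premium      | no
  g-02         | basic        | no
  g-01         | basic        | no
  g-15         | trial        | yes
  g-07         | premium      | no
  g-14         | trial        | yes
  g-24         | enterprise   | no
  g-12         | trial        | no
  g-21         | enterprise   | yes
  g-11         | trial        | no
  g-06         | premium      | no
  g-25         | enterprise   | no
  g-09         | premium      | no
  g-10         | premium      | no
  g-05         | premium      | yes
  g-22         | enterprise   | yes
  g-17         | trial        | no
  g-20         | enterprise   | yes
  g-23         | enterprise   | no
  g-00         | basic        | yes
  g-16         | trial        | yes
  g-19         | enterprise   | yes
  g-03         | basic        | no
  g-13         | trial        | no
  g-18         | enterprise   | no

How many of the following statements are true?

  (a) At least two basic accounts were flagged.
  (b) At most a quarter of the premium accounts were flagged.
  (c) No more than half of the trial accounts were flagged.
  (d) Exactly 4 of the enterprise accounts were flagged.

(a) basic: |A| = 5, |A ∩ B| = 2; needs |A ∩ B| ≥ 2 — true.
(b) premium: |A| = 6, |A ∩ B| = 1; needs |A ∩ B| / |A| ≤ 1/4 — true.
(c) trial: |A| = 7, |A ∩ B| = 3; needs |A ∩ B| ≤ |A ∖ B| — true.
(d) enterprise: |A| = 8, |A ∩ B| = 4; needs |A ∩ B| = 4 — true.

4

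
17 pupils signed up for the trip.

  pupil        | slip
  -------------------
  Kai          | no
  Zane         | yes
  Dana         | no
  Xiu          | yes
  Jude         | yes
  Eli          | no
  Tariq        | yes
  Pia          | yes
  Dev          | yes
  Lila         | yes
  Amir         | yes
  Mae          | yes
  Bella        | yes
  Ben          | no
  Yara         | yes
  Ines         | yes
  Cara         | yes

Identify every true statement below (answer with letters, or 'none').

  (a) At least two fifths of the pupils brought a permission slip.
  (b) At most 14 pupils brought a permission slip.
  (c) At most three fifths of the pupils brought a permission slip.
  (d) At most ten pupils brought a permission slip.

(a), (b)

|A| = 17, |A ∩ B| = 13, |A ∖ B| = 4.
(a) |A ∩ B| / |A| ≥ 2/5: holds.
(b) |A ∩ B| ≤ 14: holds.
(c) |A ∩ B| / |A| ≤ 3/5: fails.
(d) |A ∩ B| ≤ 10: fails.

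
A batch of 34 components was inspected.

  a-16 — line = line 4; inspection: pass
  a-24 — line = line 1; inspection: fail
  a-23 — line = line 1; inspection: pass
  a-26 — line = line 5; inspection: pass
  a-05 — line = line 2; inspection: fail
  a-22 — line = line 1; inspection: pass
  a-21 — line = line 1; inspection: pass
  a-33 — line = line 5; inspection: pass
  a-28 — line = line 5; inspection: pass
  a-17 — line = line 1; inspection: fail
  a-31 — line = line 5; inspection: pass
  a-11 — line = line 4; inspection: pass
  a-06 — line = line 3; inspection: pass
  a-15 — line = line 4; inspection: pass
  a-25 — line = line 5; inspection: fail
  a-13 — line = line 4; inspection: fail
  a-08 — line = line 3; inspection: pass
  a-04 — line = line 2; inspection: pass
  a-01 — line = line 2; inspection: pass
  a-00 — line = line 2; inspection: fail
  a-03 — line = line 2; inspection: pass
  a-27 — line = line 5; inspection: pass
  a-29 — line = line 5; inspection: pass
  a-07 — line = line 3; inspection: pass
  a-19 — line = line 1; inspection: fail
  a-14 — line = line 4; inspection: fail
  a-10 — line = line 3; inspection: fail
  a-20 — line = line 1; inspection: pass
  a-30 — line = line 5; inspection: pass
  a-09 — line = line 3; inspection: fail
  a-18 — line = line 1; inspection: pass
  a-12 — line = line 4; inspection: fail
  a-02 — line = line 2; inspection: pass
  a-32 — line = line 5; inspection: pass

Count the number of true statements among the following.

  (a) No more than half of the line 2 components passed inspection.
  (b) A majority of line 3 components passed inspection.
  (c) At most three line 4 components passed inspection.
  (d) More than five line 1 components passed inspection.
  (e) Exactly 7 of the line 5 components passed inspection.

(a) line 2: |A| = 6, |A ∩ B| = 4; needs |A ∩ B| ≤ |A ∖ B| — false.
(b) line 3: |A| = 5, |A ∩ B| = 3; needs |A ∩ B| > |A ∖ B| — true.
(c) line 4: |A| = 6, |A ∩ B| = 3; needs |A ∩ B| ≤ 3 — true.
(d) line 1: |A| = 8, |A ∩ B| = 5; needs |A ∩ B| > 5 — false.
(e) line 5: |A| = 9, |A ∩ B| = 8; needs |A ∩ B| = 7 — false.

2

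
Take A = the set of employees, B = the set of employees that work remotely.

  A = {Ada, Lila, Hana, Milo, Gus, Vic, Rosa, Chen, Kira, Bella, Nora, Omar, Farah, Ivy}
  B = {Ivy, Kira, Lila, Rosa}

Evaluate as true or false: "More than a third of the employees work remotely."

False

The determiner here denotes the relation: |A ∩ B| / |A| > 1/3.
A (the restrictor) = {Ada, Lila, Hana, Milo, Gus, Vic, Rosa, Chen, Kira, Bella, Nora, Omar, Farah, Ivy}, |A| = 14.
A ∩ B = {Lila, Rosa, Kira, Ivy}, so |A ∩ B| = 4.
A ∖ B = {Ada, Hana, Milo, Gus, Vic, Chen, Bella, Nora, Omar, Farah}, so |A ∖ B| = 10.
|A ∩ B|/|A| = 4/14, so the statement is false.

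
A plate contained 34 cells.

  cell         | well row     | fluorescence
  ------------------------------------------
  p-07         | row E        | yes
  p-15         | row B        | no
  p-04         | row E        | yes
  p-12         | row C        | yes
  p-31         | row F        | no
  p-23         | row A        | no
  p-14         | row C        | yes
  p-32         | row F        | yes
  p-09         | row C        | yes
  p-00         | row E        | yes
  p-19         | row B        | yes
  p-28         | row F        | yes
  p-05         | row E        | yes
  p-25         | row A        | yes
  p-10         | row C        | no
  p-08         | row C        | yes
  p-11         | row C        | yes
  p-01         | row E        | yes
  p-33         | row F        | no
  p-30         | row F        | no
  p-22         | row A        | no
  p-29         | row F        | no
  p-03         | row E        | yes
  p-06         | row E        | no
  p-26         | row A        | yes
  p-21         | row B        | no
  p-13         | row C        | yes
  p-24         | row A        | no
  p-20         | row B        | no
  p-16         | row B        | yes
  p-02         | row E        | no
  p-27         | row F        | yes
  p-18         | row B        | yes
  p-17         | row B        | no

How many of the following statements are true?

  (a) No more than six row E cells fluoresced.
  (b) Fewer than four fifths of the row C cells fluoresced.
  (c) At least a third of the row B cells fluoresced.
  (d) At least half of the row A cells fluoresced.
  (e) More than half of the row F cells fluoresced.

2

(a) row E: |A| = 8, |A ∩ B| = 6; needs |A ∩ B| ≤ 6 — true.
(b) row C: |A| = 7, |A ∩ B| = 6; needs |A ∩ B| / |A| < 4/5 — false.
(c) row B: |A| = 7, |A ∩ B| = 3; needs |A ∩ B| / |A| ≥ 1/3 — true.
(d) row A: |A| = 5, |A ∩ B| = 2; needs |A ∩ B| ≥ |A ∖ B| — false.
(e) row F: |A| = 7, |A ∩ B| = 3; needs |A ∩ B| > |A ∖ B| — false.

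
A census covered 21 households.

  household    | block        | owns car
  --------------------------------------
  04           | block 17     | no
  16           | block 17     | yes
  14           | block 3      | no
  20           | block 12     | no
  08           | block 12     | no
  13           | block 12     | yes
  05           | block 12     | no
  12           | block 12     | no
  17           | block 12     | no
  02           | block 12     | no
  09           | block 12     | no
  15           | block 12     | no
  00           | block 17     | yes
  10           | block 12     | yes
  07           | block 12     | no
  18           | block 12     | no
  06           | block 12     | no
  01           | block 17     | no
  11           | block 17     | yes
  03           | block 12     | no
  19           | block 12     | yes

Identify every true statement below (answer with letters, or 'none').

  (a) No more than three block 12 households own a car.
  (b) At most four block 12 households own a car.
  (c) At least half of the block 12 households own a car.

(a), (b)

|A| = 15, |A ∩ B| = 3, |A ∖ B| = 12.
(a) |A ∩ B| ≤ 3: holds.
(b) |A ∩ B| ≤ 4: holds.
(c) |A ∩ B| ≥ |A ∖ B|: fails.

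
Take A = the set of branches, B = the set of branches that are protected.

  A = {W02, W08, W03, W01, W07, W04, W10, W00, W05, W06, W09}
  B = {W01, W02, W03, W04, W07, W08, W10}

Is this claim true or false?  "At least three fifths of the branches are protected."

Truth condition: |A ∩ B| / |A| ≥ 3/5.
A (the restrictor) = {W02, W08, W03, W01, W07, W04, W10, W00, W05, W06, W09}, |A| = 11.
A ∩ B = {W02, W08, W03, W01, W07, W04, W10}, so |A ∩ B| = 7.
A ∖ B = {W00, W05, W06, W09}, so |A ∖ B| = 4.
|A ∩ B|/|A| = 7/11, so the statement is true.

True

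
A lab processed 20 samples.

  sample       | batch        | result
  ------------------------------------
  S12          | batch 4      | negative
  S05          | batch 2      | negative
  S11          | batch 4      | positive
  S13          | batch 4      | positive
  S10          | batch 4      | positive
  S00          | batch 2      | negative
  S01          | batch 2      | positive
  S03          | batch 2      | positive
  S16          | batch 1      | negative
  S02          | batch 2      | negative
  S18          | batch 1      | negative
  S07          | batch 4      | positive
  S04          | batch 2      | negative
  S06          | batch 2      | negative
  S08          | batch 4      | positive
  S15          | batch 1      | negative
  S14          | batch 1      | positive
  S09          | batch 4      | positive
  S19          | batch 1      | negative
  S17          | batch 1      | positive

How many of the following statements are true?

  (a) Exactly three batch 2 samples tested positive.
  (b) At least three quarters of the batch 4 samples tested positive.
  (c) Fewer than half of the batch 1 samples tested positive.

(a) batch 2: |A| = 7, |A ∩ B| = 2; needs |A ∩ B| = 3 — false.
(b) batch 4: |A| = 7, |A ∩ B| = 6; needs |A ∩ B| / |A| ≥ 3/4 — true.
(c) batch 1: |A| = 6, |A ∩ B| = 2; needs |A ∩ B| < |A ∖ B| — true.

2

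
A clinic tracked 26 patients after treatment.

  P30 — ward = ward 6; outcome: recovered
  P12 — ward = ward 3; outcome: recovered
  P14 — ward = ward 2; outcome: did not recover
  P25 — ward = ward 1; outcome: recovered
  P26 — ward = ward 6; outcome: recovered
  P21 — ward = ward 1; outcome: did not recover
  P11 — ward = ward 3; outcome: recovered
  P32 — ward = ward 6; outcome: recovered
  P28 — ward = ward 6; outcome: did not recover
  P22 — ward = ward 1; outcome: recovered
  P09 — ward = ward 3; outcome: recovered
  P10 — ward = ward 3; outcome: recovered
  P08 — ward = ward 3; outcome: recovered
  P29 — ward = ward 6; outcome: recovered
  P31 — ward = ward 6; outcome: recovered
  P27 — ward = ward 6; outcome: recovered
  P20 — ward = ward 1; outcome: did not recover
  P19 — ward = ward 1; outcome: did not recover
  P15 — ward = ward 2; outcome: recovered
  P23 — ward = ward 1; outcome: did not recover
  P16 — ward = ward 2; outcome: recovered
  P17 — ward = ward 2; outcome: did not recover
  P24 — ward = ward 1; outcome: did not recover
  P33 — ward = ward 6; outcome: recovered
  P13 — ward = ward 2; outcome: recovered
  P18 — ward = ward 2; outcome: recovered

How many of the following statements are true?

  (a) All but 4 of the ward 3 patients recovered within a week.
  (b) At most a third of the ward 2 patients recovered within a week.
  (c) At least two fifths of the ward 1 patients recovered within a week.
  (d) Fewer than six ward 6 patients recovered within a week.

(a) ward 3: |A| = 5, |A ∩ B| = 5; needs |A ∖ B| = 4 — false.
(b) ward 2: |A| = 6, |A ∩ B| = 4; needs |A ∩ B| / |A| ≤ 1/3 — false.
(c) ward 1: |A| = 7, |A ∩ B| = 2; needs |A ∩ B| / |A| ≥ 2/5 — false.
(d) ward 6: |A| = 8, |A ∩ B| = 7; needs |A ∩ B| < 6 — false.

0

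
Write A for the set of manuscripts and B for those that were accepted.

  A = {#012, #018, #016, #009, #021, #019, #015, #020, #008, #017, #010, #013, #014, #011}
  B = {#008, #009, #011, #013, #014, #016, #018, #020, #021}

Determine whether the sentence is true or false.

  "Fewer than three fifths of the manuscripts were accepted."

The determiner here denotes the relation: |A ∩ B| / |A| < 3/5.
A (the restrictor) = {#012, #018, #016, #009, #021, #019, #015, #020, #008, #017, #010, #013, #014, #011}, |A| = 14.
A ∩ B = {#018, #016, #009, #021, #020, #008, #013, #014, #011}, so |A ∩ B| = 9.
A ∖ B = {#012, #019, #015, #017, #010}, so |A ∖ B| = 5.
|A ∩ B|/|A| = 9/14, so the statement is false.

False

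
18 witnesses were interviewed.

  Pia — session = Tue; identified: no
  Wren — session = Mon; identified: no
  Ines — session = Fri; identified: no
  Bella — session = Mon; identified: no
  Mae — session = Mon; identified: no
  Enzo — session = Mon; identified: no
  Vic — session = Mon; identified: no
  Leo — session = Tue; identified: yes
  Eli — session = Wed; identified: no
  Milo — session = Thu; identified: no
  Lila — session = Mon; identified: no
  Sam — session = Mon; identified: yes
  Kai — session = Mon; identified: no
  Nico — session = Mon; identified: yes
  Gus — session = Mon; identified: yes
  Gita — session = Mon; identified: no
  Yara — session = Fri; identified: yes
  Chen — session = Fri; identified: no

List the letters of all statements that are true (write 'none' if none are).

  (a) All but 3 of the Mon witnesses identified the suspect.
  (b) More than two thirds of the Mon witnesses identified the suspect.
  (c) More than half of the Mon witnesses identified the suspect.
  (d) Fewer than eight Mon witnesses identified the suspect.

|A| = 11, |A ∩ B| = 3, |A ∖ B| = 8.
(a) |A ∖ B| = 3: fails.
(b) |A ∩ B| / |A| > 2/3: fails.
(c) |A ∩ B| > |A ∖ B|: fails.
(d) |A ∩ B| < 8: holds.

(d)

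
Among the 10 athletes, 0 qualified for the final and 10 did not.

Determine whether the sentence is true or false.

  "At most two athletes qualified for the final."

True

The determiner here denotes the relation: |A ∩ B| ≤ 2.
|A| = 10, |A ∩ B| = 0, |A ∖ B| = 10.
|A ∩ B| = 0, so the statement is true.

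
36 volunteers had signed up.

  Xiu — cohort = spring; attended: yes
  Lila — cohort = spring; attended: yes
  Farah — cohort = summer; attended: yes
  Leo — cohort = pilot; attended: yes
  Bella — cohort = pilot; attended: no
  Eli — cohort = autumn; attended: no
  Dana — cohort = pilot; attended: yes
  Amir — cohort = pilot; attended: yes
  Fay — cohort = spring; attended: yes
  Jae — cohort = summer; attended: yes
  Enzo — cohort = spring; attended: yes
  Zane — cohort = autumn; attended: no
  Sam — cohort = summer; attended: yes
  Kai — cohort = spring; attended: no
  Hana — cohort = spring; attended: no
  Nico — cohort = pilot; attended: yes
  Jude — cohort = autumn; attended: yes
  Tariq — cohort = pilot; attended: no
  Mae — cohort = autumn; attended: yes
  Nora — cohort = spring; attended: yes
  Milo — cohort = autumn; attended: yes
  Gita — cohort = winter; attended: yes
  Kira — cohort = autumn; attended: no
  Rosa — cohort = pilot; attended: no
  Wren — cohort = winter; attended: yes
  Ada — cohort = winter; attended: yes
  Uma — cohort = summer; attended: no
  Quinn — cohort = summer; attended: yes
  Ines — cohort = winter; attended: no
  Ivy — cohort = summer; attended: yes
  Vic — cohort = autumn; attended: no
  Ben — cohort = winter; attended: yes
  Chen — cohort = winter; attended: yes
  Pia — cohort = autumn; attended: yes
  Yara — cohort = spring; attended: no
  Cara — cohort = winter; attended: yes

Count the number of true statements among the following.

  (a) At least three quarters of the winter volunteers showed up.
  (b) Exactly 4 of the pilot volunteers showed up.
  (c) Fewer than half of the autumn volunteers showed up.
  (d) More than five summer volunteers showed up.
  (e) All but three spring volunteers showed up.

(a) winter: |A| = 7, |A ∩ B| = 6; needs |A ∩ B| / |A| ≥ 3/4 — true.
(b) pilot: |A| = 7, |A ∩ B| = 4; needs |A ∩ B| = 4 — true.
(c) autumn: |A| = 8, |A ∩ B| = 4; needs |A ∩ B| < |A ∖ B| — false.
(d) summer: |A| = 6, |A ∩ B| = 5; needs |A ∩ B| > 5 — false.
(e) spring: |A| = 8, |A ∩ B| = 5; needs |A ∖ B| = 3 — true.

3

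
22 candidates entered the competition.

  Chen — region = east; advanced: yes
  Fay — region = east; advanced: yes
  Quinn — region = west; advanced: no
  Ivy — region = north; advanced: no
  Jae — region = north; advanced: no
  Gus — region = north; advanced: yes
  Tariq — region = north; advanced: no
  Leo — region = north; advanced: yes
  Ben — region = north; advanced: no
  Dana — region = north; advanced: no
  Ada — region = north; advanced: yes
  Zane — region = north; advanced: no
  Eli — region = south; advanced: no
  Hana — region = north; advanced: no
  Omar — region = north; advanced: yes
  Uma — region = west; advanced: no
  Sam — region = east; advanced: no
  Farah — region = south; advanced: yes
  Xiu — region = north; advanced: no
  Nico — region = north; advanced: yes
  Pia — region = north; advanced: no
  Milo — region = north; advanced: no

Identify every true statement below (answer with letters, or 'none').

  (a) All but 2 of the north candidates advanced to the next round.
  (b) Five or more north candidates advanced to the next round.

(b)

|A| = 15, |A ∩ B| = 5, |A ∖ B| = 10.
(a) |A ∖ B| = 2: fails.
(b) |A ∩ B| ≥ 5: holds.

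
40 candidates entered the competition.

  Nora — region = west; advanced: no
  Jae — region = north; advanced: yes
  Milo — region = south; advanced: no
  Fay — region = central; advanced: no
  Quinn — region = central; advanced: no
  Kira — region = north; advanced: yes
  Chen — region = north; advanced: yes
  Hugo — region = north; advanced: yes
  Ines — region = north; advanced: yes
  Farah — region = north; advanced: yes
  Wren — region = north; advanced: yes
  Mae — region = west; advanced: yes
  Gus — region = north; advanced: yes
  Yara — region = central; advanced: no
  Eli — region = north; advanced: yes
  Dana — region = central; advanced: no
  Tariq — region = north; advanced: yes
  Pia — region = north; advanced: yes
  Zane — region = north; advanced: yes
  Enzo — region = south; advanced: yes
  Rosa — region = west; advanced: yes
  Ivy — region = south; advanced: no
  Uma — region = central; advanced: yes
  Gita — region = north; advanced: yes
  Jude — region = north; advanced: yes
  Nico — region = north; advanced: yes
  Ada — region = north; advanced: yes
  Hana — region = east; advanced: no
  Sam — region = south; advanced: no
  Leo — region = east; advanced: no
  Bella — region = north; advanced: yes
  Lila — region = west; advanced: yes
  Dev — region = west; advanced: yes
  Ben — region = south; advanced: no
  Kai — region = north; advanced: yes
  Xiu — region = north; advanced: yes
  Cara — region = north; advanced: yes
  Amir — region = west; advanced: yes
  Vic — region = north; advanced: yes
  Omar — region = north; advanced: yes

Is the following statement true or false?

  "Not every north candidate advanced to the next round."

False

The determiner here denotes the relation: A ⊄ B (|A ∖ B| ≥ 1).
|A| = 22, |A ∩ B| = 22, |A ∖ B| = 0.
So the statement is false.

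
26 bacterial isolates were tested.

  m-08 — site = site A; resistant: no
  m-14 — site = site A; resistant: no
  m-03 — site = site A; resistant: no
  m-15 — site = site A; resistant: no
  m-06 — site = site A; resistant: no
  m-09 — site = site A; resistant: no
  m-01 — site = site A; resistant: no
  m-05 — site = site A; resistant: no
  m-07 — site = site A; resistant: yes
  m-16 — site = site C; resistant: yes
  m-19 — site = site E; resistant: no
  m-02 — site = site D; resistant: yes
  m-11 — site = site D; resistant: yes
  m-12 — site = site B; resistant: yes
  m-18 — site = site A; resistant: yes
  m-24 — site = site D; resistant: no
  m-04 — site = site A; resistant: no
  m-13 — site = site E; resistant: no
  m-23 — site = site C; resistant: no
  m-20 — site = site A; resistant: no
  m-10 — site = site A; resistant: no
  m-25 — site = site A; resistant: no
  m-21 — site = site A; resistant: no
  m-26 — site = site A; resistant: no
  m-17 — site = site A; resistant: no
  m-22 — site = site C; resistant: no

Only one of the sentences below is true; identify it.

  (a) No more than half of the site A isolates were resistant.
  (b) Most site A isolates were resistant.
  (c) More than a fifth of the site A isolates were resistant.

|A| = 17, |A ∩ B| = 2, |A ∖ B| = 15.
(a) requires |A ∩ B| ≤ |A ∖ B|: true.
(b) requires |A ∩ B| > |A ∖ B|: false.
(c) requires |A ∩ B| / |A| > 1/5: false.

(a)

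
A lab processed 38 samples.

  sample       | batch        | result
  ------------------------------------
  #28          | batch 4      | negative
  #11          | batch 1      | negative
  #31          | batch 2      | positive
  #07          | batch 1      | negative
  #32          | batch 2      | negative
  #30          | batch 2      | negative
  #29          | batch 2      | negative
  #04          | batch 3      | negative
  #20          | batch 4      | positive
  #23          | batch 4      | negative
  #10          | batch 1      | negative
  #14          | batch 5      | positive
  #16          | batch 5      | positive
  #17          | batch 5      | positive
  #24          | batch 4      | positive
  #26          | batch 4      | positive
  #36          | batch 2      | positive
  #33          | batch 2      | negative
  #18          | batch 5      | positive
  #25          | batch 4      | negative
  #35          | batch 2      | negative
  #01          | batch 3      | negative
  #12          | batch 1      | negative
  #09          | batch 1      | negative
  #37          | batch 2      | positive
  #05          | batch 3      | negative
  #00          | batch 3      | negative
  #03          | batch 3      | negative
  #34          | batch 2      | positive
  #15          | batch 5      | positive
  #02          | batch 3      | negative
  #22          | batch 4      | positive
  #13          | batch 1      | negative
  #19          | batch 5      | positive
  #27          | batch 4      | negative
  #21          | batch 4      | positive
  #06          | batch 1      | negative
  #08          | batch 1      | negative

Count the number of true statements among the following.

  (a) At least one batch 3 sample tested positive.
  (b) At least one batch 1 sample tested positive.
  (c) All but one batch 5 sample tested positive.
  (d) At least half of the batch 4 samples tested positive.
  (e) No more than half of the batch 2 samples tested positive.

(a) batch 3: |A| = 6, |A ∩ B| = 0; needs A ∩ B ≠ ∅ (|A ∩ B| ≥ 1) — false.
(b) batch 1: |A| = 8, |A ∩ B| = 0; needs A ∩ B ≠ ∅ (|A ∩ B| ≥ 1) — false.
(c) batch 5: |A| = 6, |A ∩ B| = 6; needs |A ∖ B| = 1 — false.
(d) batch 4: |A| = 9, |A ∩ B| = 5; needs |A ∩ B| ≥ |A ∖ B| — true.
(e) batch 2: |A| = 9, |A ∩ B| = 4; needs |A ∩ B| ≤ |A ∖ B| — true.

2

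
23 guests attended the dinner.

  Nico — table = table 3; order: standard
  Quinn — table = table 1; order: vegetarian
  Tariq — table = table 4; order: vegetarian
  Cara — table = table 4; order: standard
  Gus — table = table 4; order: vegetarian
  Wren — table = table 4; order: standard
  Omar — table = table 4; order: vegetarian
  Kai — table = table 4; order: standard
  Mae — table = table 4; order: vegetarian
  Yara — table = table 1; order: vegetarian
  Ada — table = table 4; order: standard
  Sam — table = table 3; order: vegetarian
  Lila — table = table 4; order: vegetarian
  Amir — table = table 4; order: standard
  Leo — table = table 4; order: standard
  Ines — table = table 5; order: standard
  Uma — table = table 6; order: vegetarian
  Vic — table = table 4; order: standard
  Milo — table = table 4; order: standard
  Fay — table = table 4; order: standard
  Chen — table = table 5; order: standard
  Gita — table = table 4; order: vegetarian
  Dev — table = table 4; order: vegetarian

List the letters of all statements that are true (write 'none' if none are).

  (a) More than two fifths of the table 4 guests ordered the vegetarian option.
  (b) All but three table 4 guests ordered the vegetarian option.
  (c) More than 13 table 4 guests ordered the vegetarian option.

|A| = 16, |A ∩ B| = 7, |A ∖ B| = 9.
(a) |A ∩ B| / |A| > 2/5: holds.
(b) |A ∖ B| = 3: fails.
(c) |A ∩ B| > 13: fails.

(a)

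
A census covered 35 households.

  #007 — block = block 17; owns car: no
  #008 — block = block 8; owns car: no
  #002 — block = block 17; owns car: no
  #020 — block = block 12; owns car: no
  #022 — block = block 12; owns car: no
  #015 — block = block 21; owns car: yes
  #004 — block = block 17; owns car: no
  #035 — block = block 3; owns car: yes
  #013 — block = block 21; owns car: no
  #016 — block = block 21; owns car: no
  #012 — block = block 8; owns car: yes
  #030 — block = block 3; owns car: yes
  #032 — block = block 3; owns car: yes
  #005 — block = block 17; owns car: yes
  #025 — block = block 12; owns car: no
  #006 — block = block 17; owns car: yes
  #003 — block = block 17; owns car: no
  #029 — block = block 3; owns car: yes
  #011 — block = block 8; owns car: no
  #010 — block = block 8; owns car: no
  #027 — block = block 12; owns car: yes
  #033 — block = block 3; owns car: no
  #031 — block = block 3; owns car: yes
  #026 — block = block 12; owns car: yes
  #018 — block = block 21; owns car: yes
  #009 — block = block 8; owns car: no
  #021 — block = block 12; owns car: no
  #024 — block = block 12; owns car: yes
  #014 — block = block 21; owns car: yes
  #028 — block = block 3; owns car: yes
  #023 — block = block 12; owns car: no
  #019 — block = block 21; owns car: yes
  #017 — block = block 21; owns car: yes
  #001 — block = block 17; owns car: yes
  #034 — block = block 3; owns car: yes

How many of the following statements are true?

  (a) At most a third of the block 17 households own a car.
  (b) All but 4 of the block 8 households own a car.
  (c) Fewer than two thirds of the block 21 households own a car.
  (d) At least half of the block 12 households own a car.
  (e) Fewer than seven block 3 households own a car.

1

(a) block 17: |A| = 7, |A ∩ B| = 3; needs |A ∩ B| / |A| ≤ 1/3 — false.
(b) block 8: |A| = 5, |A ∩ B| = 1; needs |A ∖ B| = 4 — true.
(c) block 21: |A| = 7, |A ∩ B| = 5; needs |A ∩ B| / |A| < 2/3 — false.
(d) block 12: |A| = 8, |A ∩ B| = 3; needs |A ∩ B| ≥ |A ∖ B| — false.
(e) block 3: |A| = 8, |A ∩ B| = 7; needs |A ∩ B| < 7 — false.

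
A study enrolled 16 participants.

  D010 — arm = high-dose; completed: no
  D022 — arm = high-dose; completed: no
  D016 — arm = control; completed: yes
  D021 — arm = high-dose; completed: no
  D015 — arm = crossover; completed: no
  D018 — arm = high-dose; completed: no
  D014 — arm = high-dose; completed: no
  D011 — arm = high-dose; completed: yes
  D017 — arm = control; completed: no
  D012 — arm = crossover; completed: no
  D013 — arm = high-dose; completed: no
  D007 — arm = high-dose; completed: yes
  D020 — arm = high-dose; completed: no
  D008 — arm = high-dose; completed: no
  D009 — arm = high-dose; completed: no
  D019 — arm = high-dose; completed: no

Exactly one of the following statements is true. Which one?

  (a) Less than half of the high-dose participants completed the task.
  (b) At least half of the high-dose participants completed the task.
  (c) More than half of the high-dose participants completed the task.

(a)

|A| = 12, |A ∩ B| = 2, |A ∖ B| = 10.
(a) requires |A ∩ B| < |A ∖ B|: true.
(b) requires |A ∩ B| ≥ |A ∖ B|: false.
(c) requires |A ∩ B| > |A ∖ B|: false.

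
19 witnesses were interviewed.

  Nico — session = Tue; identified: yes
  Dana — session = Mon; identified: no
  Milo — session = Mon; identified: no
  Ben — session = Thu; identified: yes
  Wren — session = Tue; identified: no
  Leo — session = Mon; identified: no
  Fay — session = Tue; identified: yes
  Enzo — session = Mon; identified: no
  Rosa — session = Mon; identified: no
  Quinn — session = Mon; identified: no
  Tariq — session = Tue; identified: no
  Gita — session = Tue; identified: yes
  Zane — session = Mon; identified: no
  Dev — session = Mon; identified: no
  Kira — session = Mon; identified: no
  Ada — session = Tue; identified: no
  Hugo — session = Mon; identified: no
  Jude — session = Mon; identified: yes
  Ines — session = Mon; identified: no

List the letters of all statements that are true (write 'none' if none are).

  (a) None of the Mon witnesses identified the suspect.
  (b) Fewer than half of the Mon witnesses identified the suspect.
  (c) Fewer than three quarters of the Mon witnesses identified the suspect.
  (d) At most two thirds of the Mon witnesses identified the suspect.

(b), (c), (d)

|A| = 12, |A ∩ B| = 1, |A ∖ B| = 11.
(a) A ∩ B = ∅ (|A ∩ B| = 0): fails.
(b) |A ∩ B| < |A ∖ B|: holds.
(c) |A ∩ B| / |A| < 3/4: holds.
(d) |A ∩ B| / |A| ≤ 2/3: holds.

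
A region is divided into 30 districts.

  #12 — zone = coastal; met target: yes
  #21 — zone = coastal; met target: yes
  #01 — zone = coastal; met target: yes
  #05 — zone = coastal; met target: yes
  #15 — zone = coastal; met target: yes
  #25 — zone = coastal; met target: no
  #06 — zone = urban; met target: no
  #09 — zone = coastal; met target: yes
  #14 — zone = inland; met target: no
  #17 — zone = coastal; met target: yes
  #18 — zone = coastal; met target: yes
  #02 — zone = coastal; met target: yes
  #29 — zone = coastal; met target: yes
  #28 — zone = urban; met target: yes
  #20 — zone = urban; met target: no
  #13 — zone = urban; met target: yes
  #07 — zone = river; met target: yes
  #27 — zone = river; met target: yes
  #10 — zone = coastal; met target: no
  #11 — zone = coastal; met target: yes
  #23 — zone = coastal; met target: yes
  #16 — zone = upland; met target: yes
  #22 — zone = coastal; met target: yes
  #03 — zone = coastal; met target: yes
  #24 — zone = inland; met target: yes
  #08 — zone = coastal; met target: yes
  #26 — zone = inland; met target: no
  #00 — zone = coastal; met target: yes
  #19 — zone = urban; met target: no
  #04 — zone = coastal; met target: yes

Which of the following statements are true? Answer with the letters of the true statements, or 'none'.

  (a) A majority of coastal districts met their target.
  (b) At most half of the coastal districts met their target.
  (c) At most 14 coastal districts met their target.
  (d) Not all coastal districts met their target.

|A| = 19, |A ∩ B| = 17, |A ∖ B| = 2.
(a) |A ∩ B| > |A ∖ B|: holds.
(b) |A ∩ B| ≤ |A ∖ B|: fails.
(c) |A ∩ B| ≤ 14: fails.
(d) A ⊄ B (|A ∖ B| ≥ 1): holds.

(a), (d)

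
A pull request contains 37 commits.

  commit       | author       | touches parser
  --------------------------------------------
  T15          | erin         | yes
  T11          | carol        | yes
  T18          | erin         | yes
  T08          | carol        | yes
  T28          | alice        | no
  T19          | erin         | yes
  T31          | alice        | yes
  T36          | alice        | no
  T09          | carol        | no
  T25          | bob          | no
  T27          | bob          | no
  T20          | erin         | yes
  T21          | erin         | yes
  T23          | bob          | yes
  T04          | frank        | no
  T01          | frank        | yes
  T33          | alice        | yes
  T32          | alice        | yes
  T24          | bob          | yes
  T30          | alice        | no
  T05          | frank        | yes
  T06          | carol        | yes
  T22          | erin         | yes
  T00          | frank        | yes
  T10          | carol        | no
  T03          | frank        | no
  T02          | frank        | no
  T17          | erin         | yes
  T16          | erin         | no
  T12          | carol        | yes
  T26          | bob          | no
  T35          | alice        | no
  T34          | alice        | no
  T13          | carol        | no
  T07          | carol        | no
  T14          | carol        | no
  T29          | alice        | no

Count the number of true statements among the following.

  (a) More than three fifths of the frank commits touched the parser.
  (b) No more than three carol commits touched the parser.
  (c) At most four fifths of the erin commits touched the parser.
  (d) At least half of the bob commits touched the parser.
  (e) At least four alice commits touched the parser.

(a) frank: |A| = 6, |A ∩ B| = 3; needs |A ∩ B| / |A| > 3/5 — false.
(b) carol: |A| = 9, |A ∩ B| = 4; needs |A ∩ B| ≤ 3 — false.
(c) erin: |A| = 8, |A ∩ B| = 7; needs |A ∩ B| / |A| ≤ 4/5 — false.
(d) bob: |A| = 5, |A ∩ B| = 2; needs |A ∩ B| ≥ |A ∖ B| — false.
(e) alice: |A| = 9, |A ∩ B| = 3; needs |A ∩ B| ≥ 4 — false.

0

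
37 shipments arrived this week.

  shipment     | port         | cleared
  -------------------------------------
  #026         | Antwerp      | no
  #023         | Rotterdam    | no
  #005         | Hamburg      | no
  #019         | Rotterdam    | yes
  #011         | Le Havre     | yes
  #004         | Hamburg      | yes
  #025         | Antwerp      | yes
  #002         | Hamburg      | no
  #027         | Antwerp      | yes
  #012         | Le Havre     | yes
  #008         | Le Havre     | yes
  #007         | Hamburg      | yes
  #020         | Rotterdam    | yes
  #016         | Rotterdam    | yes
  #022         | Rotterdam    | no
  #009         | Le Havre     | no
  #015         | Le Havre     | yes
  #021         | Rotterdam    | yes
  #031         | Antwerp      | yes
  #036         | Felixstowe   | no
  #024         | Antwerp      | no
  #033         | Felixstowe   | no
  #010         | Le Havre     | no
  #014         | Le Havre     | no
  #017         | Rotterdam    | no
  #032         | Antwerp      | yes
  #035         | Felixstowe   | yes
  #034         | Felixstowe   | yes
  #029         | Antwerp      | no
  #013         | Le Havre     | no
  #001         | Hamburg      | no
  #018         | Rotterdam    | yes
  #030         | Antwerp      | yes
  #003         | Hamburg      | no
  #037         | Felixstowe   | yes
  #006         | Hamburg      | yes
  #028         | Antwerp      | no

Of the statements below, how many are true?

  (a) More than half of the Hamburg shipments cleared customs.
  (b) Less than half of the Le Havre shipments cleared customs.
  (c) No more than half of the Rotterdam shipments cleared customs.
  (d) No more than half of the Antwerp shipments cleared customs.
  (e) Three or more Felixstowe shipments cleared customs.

1

(a) Hamburg: |A| = 7, |A ∩ B| = 3; needs |A ∩ B| > |A ∖ B| — false.
(b) Le Havre: |A| = 8, |A ∩ B| = 4; needs |A ∩ B| < |A ∖ B| — false.
(c) Rotterdam: |A| = 8, |A ∩ B| = 5; needs |A ∩ B| ≤ |A ∖ B| — false.
(d) Antwerp: |A| = 9, |A ∩ B| = 5; needs |A ∩ B| ≤ |A ∖ B| — false.
(e) Felixstowe: |A| = 5, |A ∩ B| = 3; needs |A ∩ B| ≥ 3 — true.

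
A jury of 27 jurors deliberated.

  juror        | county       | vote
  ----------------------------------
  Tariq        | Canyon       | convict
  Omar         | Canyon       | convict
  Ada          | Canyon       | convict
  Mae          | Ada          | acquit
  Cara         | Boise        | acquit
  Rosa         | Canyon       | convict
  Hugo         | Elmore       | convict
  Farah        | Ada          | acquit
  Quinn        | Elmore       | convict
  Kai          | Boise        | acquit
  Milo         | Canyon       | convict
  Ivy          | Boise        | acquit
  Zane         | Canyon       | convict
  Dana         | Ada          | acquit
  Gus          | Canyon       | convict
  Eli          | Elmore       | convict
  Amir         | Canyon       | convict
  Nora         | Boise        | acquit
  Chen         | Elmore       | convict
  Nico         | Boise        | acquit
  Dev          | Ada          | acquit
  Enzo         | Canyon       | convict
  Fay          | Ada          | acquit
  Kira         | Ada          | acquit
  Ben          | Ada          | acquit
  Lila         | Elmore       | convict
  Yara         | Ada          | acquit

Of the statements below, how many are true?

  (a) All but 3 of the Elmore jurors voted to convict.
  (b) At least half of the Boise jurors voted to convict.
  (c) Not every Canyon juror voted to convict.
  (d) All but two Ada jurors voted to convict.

0

(a) Elmore: |A| = 5, |A ∩ B| = 5; needs |A ∖ B| = 3 — false.
(b) Boise: |A| = 5, |A ∩ B| = 0; needs |A ∩ B| ≥ |A ∖ B| — false.
(c) Canyon: |A| = 9, |A ∩ B| = 9; needs A ⊄ B (|A ∖ B| ≥ 1) — false.
(d) Ada: |A| = 8, |A ∩ B| = 0; needs |A ∖ B| = 2 — false.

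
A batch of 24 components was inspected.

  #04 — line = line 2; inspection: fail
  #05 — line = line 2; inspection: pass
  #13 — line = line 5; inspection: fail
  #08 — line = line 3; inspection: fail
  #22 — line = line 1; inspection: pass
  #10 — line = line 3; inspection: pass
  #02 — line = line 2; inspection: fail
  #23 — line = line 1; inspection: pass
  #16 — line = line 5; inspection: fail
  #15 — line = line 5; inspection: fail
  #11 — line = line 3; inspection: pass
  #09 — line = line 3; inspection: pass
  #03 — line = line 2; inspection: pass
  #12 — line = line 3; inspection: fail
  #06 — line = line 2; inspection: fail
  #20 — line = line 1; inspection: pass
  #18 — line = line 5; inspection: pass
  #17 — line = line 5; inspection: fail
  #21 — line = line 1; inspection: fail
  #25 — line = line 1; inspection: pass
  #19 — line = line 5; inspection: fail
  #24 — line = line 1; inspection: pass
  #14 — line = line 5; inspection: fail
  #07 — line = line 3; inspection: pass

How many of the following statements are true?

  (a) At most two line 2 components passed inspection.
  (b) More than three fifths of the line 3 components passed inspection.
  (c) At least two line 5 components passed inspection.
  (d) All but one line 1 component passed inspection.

(a) line 2: |A| = 5, |A ∩ B| = 2; needs |A ∩ B| ≤ 2 — true.
(b) line 3: |A| = 6, |A ∩ B| = 4; needs |A ∩ B| / |A| > 3/5 — true.
(c) line 5: |A| = 7, |A ∩ B| = 1; needs |A ∩ B| ≥ 2 — false.
(d) line 1: |A| = 6, |A ∩ B| = 5; needs |A ∖ B| = 1 — true.

3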